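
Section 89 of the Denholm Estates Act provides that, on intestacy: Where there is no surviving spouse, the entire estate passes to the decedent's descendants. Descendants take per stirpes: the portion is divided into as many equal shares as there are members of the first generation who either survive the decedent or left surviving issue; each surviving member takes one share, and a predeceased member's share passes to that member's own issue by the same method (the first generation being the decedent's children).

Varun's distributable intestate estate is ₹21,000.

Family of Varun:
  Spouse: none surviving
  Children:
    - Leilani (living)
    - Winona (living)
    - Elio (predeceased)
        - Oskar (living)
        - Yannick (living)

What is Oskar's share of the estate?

Oskar receives ₹3,500.

The entire ₹21,000 passes to the descendants.
That amount (₹21,000) is divided into 3 shares of ₹7,000: Leilani and Winona each take ₹7,000; Elio's ₹7,000 share passes to Elio's issue.
Elio's share (₹7,000) is divided into 2 shares of ₹3,500: Oskar and Yannick each take ₹3,500.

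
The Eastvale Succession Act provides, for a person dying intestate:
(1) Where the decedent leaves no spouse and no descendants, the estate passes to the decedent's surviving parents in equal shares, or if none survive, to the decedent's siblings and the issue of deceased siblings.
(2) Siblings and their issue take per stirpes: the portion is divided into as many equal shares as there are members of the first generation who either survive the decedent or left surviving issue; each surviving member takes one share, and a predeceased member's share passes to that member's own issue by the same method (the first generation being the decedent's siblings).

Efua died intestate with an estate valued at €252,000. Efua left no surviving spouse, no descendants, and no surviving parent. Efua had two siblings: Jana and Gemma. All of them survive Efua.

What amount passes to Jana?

Jana receives €126,000.

The entire €252,000 passes to the siblings and their issue.
That amount (€252,000) is divided into 2 shares of €126,000: Jana and Gemma each take €126,000.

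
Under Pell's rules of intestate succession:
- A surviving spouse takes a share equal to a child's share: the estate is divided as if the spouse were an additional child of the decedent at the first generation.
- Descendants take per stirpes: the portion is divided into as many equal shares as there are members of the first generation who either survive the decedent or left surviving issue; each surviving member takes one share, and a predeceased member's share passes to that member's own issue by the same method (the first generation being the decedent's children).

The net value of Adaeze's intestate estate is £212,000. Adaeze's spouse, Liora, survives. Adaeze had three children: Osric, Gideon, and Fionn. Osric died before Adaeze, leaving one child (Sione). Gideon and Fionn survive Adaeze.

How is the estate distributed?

The spouse counts as an additional share at the children's level, so there are 4 primary shares of £53,000. Liora takes one such share (£53,000).
The children's combined portion (£159,000) is divided into 3 shares of £53,000: Gideon and Fionn each take £53,000; Osric's £53,000 share passes to Osric's issue.
Osric's share (£53,000) passes entirely to Sione.

Liora: £53,000; Sione: £53,000; Gideon: £53,000; Fionn: £53,000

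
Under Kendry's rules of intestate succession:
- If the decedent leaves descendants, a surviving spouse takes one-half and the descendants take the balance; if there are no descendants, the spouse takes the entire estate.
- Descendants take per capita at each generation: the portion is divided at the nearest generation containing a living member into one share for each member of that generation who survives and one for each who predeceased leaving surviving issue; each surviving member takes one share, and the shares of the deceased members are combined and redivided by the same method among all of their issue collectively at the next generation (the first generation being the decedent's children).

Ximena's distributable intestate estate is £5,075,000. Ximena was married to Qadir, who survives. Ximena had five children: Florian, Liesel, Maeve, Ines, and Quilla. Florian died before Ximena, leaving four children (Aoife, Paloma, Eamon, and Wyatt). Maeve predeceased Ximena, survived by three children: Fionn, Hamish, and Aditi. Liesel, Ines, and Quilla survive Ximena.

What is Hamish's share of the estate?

Qadir takes one-half of £5,075,000 = £2,537,500. The remaining £2,537,500 passes to the descendants.
The descendants' portion (£2,537,500) is divided at the children's generation into 5 shares of £507,500. Liesel, Ines, and Quilla each take £507,500. The 2 shares of the deceased (Florian and Maeve) are combined into a pool of £1,015,000.
That pool (£1,015,000) is divided at the grandchildren's generation equally among Aoife, Paloma, Eamon, Wyatt, Fionn, Hamish, and Aditi: £145,000 each.

Hamish receives £145,000.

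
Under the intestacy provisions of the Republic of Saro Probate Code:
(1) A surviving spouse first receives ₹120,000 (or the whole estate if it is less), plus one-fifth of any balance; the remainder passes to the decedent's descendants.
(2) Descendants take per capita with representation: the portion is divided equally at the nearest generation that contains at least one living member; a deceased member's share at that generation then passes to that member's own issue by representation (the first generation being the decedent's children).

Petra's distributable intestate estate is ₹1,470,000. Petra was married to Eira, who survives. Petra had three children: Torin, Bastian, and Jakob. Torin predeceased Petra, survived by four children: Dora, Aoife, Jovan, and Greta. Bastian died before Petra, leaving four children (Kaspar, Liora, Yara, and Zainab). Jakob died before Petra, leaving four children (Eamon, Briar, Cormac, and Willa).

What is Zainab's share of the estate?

Eira first takes ₹120,000, leaving a balance of ₹1,350,000. Eira then takes one-fifth of the balance (₹270,000), for a total of ₹390,000. The remaining ₹1,080,000 passes to the descendants.
No child survives, so the initial division is made at the grandchildren's generation.
The descendants' portion (₹1,080,000) is divided into 12 shares of ₹90,000: Dora, Aoife, Jovan, Greta, Kaspar, Liora, Yara, Zainab, Eamon, Briar, Cormac, and Willa each take ₹90,000.

Zainab receives ₹90,000.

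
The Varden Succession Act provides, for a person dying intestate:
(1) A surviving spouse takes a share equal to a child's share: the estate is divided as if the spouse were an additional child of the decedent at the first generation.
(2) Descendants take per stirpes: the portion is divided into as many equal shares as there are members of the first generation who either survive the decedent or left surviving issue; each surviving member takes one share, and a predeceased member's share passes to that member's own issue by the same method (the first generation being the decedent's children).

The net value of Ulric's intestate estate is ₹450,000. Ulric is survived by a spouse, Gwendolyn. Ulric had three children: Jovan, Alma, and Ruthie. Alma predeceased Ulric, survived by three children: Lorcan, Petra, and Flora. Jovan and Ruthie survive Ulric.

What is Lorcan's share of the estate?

The spouse counts as an additional share at the children's level, so there are 4 primary shares of ₹112,500. Gwendolyn takes one such share (₹112,500).
The children's combined portion (₹337,500) is divided into 3 shares of ₹112,500: Jovan and Ruthie each take ₹112,500; Alma's ₹112,500 share passes to Alma's issue.
Alma's share (₹112,500) is divided into 3 shares of ₹37,500: Lorcan, Petra, and Flora each take ₹37,500.

Lorcan receives ₹37,500.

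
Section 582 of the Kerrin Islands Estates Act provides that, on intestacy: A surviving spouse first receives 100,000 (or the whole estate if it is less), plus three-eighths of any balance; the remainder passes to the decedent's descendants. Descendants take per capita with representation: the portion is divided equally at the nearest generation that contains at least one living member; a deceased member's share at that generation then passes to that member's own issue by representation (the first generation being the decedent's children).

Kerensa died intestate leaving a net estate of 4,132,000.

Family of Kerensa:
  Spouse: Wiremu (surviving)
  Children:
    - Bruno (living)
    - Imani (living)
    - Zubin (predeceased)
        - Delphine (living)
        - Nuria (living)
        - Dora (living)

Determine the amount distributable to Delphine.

Delphine receives 280,000.

Wiremu first takes 100,000, leaving a balance of 4,032,000. Wiremu then takes three-eighths of the balance (1,512,000), for a total of 1,612,000. The remaining 2,520,000 passes to the descendants.
The descendants' portion (2,520,000) is divided into 3 shares of 840,000: Bruno and Imani each take 840,000; Zubin's 840,000 share passes to Zubin's issue.
Zubin's share (840,000) is divided into 3 shares of 280,000: Delphine, Nuria, and Dora each take 280,000.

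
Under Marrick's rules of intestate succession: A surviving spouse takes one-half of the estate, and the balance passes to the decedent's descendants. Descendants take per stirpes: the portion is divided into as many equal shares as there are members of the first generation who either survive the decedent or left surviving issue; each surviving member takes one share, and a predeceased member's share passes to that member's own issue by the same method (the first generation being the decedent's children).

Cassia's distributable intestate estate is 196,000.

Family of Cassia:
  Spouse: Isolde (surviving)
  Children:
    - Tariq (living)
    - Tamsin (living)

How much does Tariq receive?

Isolde takes one-half of 196,000 = 98,000. The remaining 98,000 passes to the descendants.
The descendants' portion (98,000) is divided into 2 shares of 49,000: Tariq and Tamsin each take 49,000.

Tariq receives 49,000.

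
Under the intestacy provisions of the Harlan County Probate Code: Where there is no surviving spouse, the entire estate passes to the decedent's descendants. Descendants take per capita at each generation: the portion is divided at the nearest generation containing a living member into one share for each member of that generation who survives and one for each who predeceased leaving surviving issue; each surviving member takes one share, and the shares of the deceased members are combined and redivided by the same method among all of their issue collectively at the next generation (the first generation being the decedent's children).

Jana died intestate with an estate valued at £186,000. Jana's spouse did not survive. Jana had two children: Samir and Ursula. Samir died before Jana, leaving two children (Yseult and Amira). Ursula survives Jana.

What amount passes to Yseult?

Yseult receives £46,500.

The entire £186,000 passes to the descendants.
That amount (£186,000) is divided at the children's generation into 2 shares of £93,000. Ursula takes £93,000. The remaining share for the deceased Samir (£93,000) is carried to the next generation.
That pool (£93,000) is divided at the grandchildren's generation equally among Yseult and Amira: £46,500 each.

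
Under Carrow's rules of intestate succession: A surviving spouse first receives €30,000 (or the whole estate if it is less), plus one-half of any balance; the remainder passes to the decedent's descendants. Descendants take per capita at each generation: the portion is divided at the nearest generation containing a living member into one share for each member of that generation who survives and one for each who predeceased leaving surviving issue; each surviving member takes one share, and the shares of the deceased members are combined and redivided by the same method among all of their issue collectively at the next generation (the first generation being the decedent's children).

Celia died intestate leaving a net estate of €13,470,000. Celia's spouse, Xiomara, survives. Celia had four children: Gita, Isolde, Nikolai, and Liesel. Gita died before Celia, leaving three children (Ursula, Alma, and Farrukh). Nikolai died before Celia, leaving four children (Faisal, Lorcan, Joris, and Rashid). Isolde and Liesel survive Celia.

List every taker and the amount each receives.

Xiomara first takes €30,000, leaving a balance of €13,440,000. Xiomara then takes one-half of the balance (€6,720,000), for a total of €6,750,000. The remaining €6,720,000 passes to the descendants.
The descendants' portion (€6,720,000) is divided at the children's generation into 4 shares of €1,680,000. Isolde and Liesel each take €1,680,000. The 2 shares of the deceased (Gita and Nikolai) are combined into a pool of €3,360,000.
That pool (€3,360,000) is divided at the grandchildren's generation equally among Ursula, Alma, Farrukh, Faisal, Lorcan, Joris, and Rashid: €480,000 each.

Xiomara: €6,750,000; Ursula: €480,000; Alma: €480,000; Farrukh: €480,000; Isolde: €1,680,000; Faisal: €480,000; Lorcan: €480,000; Joris: €480,000; Rashid: €480,000; Liesel: €1,680,000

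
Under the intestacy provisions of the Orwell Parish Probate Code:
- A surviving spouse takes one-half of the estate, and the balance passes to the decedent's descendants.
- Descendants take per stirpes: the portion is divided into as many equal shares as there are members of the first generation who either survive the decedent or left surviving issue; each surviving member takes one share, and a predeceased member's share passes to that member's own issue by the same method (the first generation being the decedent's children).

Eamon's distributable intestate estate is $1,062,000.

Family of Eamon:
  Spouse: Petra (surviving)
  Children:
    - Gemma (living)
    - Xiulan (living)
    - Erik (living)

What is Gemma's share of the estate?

Petra takes one-half of $1,062,000 = $531,000. The remaining $531,000 passes to the descendants.
The descendants' portion ($531,000) is divided into 3 shares of $177,000: Gemma, Xiulan, and Erik each take $177,000.

Gemma receives $177,000.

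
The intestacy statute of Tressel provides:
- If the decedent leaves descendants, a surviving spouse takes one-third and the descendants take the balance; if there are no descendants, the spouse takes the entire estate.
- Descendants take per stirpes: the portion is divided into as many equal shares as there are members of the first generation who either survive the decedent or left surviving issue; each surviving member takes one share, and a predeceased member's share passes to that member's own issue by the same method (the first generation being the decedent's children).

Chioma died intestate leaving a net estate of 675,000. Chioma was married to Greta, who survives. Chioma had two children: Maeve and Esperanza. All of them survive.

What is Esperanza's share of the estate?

Greta takes one-third of 675,000 = 225,000. The remaining 450,000 passes to the descendants.
The descendants' portion (450,000) is divided into 2 shares of 225,000: Maeve and Esperanza each take 225,000.

Esperanza receives 225,000.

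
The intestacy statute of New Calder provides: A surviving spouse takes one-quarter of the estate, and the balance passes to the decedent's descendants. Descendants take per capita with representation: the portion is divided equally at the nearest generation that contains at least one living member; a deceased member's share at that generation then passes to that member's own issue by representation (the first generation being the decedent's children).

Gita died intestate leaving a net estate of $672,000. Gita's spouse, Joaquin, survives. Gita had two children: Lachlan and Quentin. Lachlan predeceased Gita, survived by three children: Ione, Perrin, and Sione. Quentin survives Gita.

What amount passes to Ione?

Joaquin takes one-quarter of $672,000 = $168,000. The remaining $504,000 passes to the descendants.
The descendants' portion ($504,000) is divided into 2 shares of $252,000: Quentin takes $252,000; Lachlan's $252,000 share passes to Lachlan's issue.
Lachlan's share ($252,000) is divided into 3 shares of $84,000: Ione, Perrin, and Sione each take $84,000.

Ione receives $84,000.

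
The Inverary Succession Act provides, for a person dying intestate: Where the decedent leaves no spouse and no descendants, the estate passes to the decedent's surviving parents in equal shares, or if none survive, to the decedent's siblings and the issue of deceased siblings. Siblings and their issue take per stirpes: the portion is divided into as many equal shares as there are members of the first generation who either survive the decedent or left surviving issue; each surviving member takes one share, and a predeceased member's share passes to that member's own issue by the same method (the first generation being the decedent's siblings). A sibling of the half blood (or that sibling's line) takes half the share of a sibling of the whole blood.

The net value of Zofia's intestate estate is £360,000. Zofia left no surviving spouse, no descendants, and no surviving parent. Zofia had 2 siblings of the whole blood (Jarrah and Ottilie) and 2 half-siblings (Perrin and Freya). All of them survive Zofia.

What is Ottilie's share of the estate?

The entire £360,000 passes to the siblings and their issue.
Counting each half-blood sibling's line as half a unit, there are 3 units in £360,000, so one unit is £120,000. Whole-blood lines (Jarrah and Ottilie) take £120,000 each; half-blood lines (Perrin and Freya) take £60,000 each.

Ottilie receives £120,000.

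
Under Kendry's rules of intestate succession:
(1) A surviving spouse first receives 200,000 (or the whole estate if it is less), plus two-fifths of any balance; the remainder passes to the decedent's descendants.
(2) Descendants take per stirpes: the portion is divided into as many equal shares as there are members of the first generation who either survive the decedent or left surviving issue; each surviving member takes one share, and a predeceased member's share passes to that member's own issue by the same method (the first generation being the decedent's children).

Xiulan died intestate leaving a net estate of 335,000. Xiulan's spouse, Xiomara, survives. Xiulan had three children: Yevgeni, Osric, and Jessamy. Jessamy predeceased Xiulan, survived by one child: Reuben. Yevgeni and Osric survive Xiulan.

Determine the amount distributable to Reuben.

Reuben receives 27,000.

Xiomara first takes 200,000, leaving a balance of 135,000. Xiomara then takes two-fifths of the balance (54,000), for a total of 254,000. The remaining 81,000 passes to the descendants.
The descendants' portion (81,000) is divided into 3 shares of 27,000: Yevgeni and Osric each take 27,000; Jessamy's 27,000 share passes to Jessamy's issue.
Jessamy's share (27,000) passes entirely to Reuben.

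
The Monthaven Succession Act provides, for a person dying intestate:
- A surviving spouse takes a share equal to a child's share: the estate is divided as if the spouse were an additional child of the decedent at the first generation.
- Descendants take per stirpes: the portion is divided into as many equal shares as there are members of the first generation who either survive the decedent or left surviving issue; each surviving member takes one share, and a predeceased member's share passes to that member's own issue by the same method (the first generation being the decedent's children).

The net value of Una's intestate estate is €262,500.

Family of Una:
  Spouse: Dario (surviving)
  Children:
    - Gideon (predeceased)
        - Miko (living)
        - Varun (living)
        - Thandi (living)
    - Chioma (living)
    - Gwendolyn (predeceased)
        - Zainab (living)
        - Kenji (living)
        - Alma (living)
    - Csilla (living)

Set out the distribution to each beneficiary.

The spouse counts as an additional share at the children's level, so there are 5 primary shares of €52,500. Dario takes one such share (€52,500).
The children's combined portion (€210,000) is divided into 4 shares of €52,500: Chioma and Csilla each take €52,500; Gideon's €52,500 share passes to Gideon's issue; Gwendolyn's €52,500 share passes to Gwendolyn's issue.
Gideon's share (€52,500) is divided into 3 shares of €17,500: Miko, Varun, and Thandi each take €17,500.
Gwendolyn's share (€52,500) is divided into 3 shares of €17,500: Zainab, Kenji, and Alma each take €17,500.

Dario: €52,500; Miko: €17,500; Varun: €17,500; Thandi: €17,500; Chioma: €52,500; Zainab: €17,500; Kenji: €17,500; Alma: €17,500; Csilla: €52,500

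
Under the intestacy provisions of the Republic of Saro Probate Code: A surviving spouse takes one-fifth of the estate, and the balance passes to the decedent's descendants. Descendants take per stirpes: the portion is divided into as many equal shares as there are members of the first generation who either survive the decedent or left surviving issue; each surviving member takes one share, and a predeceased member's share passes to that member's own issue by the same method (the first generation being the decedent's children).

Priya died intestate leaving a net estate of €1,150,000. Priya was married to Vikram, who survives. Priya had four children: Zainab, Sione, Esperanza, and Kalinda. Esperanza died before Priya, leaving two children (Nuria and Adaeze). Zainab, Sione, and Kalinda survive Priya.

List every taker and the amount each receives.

Vikram takes one-fifth of €1,150,000 = €230,000. The remaining €920,000 passes to the descendants.
The descendants' portion (€920,000) is divided into 4 shares of €230,000: Zainab, Sione, and Kalinda each take €230,000; Esperanza's €230,000 share passes to Esperanza's issue.
Esperanza's share (€230,000) is divided into 2 shares of €115,000: Nuria and Adaeze each take €115,000.

Vikram: €230,000; Zainab: €230,000; Sione: €230,000; Nuria: €115,000; Adaeze: €115,000; Kalinda: €230,000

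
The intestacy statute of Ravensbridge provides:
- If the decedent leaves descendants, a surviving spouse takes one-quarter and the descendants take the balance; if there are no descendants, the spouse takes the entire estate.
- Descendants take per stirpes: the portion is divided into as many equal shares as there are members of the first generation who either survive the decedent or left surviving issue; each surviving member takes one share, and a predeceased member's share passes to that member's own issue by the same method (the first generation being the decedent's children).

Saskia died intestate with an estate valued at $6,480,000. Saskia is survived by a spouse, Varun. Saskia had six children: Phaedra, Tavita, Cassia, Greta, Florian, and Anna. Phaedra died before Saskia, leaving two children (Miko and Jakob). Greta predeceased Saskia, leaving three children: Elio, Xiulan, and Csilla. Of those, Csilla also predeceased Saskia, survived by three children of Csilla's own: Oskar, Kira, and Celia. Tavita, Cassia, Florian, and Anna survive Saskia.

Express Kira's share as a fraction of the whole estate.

Kira receives 1/72 of the estate.

Varun takes one-quarter of $6,480,000 = $1,620,000. The remaining $4,860,000 passes to the descendants.
The descendants' portion ($4,860,000) is divided into 6 shares of $810,000: Tavita, Cassia, Florian, and Anna each take $810,000; Phaedra's $810,000 share passes to Phaedra's issue; Greta's $810,000 share passes to Greta's issue.
Phaedra's share ($810,000) is divided into 2 shares of $405,000: Miko and Jakob each take $405,000.
Greta's share ($810,000) is divided into 3 shares of $270,000: Elio and Xiulan each take $270,000; Csilla's $270,000 share passes to Csilla's issue.
Csilla's share ($270,000) is divided into 3 shares of $90,000: Oskar, Kira, and Celia each take $90,000.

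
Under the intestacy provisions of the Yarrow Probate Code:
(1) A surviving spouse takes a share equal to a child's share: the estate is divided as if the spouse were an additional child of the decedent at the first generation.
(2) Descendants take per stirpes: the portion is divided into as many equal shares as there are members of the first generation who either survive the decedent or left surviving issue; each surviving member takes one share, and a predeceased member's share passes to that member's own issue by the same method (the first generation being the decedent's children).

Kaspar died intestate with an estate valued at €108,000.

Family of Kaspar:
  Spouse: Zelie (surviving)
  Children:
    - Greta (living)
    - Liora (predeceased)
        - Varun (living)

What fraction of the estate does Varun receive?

Varun receives 1/3 of the estate.

The spouse counts as an additional share at the children's level, so there are 3 primary shares of €36,000. Zelie takes one such share (€36,000).
The children's combined portion (€72,000) is divided into 2 shares of €36,000: Greta takes €36,000; Liora's €36,000 share passes to Liora's issue.
Liora's share (€36,000) passes entirely to Varun.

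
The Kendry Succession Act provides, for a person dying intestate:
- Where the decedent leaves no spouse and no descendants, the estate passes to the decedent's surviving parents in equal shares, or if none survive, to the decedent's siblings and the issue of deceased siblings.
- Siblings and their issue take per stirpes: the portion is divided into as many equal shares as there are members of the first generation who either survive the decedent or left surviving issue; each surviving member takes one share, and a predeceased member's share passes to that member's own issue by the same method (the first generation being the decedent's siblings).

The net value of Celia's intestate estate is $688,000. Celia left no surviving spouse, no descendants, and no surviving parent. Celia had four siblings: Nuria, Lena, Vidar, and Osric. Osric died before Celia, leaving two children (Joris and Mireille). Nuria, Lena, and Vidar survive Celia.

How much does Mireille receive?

Mireille receives $86,000.

The entire $688,000 passes to the siblings and their issue.
That amount ($688,000) is divided into 4 shares of $172,000: Nuria, Lena, and Vidar each take $172,000; Osric's $172,000 share passes to Osric's issue.
Osric's share ($172,000) is divided into 2 shares of $86,000: Joris and Mireille each take $86,000.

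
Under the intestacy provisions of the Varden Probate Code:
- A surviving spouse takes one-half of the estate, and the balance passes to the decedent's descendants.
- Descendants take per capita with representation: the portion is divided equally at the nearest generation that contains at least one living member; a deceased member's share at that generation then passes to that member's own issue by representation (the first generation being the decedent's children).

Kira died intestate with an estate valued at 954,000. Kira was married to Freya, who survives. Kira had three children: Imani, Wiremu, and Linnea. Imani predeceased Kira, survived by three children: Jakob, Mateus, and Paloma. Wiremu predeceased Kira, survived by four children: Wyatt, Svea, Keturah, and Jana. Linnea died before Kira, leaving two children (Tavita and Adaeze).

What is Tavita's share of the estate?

Tavita receives 53,000.

Freya takes one-half of 954,000 = 477,000. The remaining 477,000 passes to the descendants.
No child survives, so the initial division is made at the grandchildren's generation.
The descendants' portion (477,000) is divided into 9 shares of 53,000: Jakob, Mateus, Paloma, Wyatt, Svea, Keturah, Jana, Tavita, and Adaeze each take 53,000.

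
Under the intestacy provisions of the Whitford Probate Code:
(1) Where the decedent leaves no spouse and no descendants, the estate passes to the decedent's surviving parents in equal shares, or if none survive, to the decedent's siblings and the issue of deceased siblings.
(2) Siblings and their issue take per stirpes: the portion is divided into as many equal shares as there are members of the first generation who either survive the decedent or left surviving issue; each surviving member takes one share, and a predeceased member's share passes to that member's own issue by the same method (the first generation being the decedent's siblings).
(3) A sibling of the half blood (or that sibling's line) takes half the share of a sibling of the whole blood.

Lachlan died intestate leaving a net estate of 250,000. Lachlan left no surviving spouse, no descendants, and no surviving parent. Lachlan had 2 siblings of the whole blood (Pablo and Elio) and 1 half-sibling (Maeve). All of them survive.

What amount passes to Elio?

The entire 250,000 passes to the siblings and their issue.
Counting each half-blood sibling's line as half a unit, there are 5/2 units in 250,000, so one unit is 100,000. Whole-blood lines (Pablo and Elio) take 100,000 each; half-blood lines (Maeve) take 50,000 each.

Elio receives 100,000.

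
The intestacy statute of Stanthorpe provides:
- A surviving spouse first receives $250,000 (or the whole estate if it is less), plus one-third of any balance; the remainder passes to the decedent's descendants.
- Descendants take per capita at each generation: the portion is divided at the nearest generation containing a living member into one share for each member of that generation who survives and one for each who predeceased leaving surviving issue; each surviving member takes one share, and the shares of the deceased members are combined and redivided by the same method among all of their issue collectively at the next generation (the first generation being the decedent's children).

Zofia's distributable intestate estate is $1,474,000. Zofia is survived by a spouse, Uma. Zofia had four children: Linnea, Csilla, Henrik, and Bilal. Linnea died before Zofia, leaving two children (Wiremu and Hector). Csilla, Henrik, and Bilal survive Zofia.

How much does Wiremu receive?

Wiremu receives $102,000.

Uma first takes $250,000, leaving a balance of $1,224,000. Uma then takes one-third of the balance ($408,000), for a total of $658,000. The remaining $816,000 passes to the descendants.
The descendants' portion ($816,000) is divided at the children's generation into 4 shares of $204,000. Csilla, Henrik, and Bilal each take $204,000. The remaining share for the deceased Linnea ($204,000) is carried to the next generation.
That pool ($204,000) is divided at the grandchildren's generation equally among Wiremu and Hector: $102,000 each.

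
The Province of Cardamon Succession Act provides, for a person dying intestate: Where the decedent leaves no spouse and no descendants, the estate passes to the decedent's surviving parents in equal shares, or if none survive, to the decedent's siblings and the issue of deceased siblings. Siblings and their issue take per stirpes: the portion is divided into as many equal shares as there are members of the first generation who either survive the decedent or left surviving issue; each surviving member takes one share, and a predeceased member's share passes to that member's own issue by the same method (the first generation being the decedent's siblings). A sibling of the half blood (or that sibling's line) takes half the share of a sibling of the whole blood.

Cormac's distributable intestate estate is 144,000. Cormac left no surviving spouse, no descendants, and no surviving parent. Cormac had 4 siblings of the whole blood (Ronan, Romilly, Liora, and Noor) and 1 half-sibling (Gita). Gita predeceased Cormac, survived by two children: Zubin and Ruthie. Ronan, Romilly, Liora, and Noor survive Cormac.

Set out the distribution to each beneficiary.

Zubin: 8,000; Ruthie: 8,000; Ronan: 32,000; Romilly: 32,000; Liora: 32,000; Noor: 32,000

The entire 144,000 passes to the siblings and their issue.
Counting each half-blood sibling's line as half a unit, there are 9/2 units in 144,000, so one unit is 32,000. Whole-blood lines (Ronan, Romilly, Liora, and Noor) take 32,000 each; half-blood lines (Gita) take 16,000 each.
Gita's share (16,000) is divided into 2 shares of 8,000: Zubin and Ruthie each take 8,000.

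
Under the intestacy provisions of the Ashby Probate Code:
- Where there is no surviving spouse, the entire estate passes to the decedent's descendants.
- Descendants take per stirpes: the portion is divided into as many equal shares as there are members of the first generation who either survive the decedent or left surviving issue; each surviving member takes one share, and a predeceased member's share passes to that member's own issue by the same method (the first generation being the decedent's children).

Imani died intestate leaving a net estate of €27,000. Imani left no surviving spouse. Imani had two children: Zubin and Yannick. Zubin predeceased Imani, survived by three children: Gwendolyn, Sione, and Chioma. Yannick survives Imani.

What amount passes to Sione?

Sione receives €4,500.

The entire €27,000 passes to the descendants.
That amount (€27,000) is divided into 2 shares of €13,500: Yannick takes €13,500; Zubin's €13,500 share passes to Zubin's issue.
Zubin's share (€13,500) is divided into 3 shares of €4,500: Gwendolyn, Sione, and Chioma each take €4,500.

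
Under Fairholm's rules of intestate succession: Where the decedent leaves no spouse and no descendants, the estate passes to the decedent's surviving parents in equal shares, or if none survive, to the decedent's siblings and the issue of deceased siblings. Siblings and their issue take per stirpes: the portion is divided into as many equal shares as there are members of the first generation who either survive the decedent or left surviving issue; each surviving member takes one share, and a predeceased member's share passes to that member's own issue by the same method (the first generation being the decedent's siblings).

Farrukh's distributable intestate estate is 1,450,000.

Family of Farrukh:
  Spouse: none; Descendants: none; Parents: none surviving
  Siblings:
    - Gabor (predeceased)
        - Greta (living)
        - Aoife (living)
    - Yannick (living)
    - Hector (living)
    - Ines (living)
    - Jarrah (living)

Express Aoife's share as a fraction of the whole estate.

The entire 1,450,000 passes to the siblings and their issue.
That amount (1,450,000) is divided into 5 shares of 290,000: Yannick, Hector, Ines, and Jarrah each take 290,000; Gabor's 290,000 share passes to Gabor's issue.
Gabor's share (290,000) is divided into 2 shares of 145,000: Greta and Aoife each take 145,000.

Aoife receives 1/10 of the estate.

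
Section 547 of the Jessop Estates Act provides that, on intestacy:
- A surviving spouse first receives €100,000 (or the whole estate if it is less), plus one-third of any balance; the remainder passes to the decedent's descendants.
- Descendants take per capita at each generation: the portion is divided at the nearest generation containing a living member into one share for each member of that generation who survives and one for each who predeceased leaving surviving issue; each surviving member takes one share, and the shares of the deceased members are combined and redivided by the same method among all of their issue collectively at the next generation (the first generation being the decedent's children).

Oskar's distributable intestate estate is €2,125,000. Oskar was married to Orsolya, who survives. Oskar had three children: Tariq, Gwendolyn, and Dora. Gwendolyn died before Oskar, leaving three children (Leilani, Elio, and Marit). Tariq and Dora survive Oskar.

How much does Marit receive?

Orsolya first takes €100,000, leaving a balance of €2,025,000. Orsolya then takes one-third of the balance (€675,000), for a total of €775,000. The remaining €1,350,000 passes to the descendants.
The descendants' portion (€1,350,000) is divided at the children's generation into 3 shares of €450,000. Tariq and Dora each take €450,000. The remaining share for the deceased Gwendolyn (€450,000) is carried to the next generation.
That pool (€450,000) is divided at the grandchildren's generation equally among Leilani, Elio, and Marit: €150,000 each.

Marit receives €150,000.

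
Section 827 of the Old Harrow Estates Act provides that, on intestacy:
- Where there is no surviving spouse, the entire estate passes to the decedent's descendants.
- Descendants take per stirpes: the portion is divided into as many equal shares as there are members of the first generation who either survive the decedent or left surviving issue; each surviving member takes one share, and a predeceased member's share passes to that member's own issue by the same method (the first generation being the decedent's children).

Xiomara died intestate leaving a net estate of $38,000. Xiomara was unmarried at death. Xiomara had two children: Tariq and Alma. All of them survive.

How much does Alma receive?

The entire $38,000 passes to the descendants.
That amount ($38,000) is divided into 2 shares of $19,000: Tariq and Alma each take $19,000.

Alma receives $19,000.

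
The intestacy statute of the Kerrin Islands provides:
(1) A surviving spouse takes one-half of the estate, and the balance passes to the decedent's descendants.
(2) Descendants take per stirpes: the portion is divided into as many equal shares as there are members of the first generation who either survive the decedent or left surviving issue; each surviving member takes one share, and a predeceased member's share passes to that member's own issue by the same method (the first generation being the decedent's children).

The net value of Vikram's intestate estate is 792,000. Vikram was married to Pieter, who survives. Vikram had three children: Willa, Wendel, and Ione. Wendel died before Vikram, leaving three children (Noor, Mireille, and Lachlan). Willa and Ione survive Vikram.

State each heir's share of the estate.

Pieter: 396,000; Willa: 132,000; Noor: 44,000; Mireille: 44,000; Lachlan: 44,000; Ione: 132,000

Pieter takes one-half of 792,000 = 396,000. The remaining 396,000 passes to the descendants.
The descendants' portion (396,000) is divided into 3 shares of 132,000: Willa and Ione each take 132,000; Wendel's 132,000 share passes to Wendel's issue.
Wendel's share (132,000) is divided into 3 shares of 44,000: Noor, Mireille, and Lachlan each take 44,000.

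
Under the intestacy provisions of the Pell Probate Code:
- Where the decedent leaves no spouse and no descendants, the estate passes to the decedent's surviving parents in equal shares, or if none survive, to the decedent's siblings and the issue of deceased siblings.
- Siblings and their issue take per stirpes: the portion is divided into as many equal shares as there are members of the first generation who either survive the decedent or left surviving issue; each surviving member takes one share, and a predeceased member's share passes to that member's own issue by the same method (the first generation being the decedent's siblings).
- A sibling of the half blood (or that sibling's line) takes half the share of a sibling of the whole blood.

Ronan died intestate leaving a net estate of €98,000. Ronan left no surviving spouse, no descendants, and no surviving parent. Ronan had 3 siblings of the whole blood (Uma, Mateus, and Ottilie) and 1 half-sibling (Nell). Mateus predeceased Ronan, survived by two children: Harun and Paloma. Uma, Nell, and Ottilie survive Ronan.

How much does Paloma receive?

The entire €98,000 passes to the siblings and their issue.
Counting each half-blood sibling's line as half a unit, there are 7/2 units in €98,000, so one unit is €28,000. Whole-blood lines (Uma, Mateus, and Ottilie) take €28,000 each; half-blood lines (Nell) take €14,000 each.
Mateus's share (€28,000) is divided into 2 shares of €14,000: Harun and Paloma each take €14,000.

Paloma receives €14,000.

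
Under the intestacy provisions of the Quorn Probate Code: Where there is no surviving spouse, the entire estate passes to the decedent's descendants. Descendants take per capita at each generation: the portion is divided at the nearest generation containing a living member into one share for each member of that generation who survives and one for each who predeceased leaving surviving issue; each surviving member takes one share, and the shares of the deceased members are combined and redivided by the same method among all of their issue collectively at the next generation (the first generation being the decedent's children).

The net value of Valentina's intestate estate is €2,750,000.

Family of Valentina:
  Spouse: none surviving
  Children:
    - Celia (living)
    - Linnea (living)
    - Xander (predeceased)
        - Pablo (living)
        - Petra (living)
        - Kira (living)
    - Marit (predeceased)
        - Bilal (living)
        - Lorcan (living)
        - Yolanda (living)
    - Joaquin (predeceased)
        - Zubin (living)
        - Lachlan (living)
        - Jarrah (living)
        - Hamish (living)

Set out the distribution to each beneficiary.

The entire €2,750,000 passes to the descendants.
That amount (€2,750,000) is divided at the children's generation into 5 shares of €550,000. Celia and Linnea each take €550,000. The 3 shares of the deceased (Xander, Marit, and Joaquin) are combined into a pool of €1,650,000.
That pool (€1,650,000) is divided at the grandchildren's generation equally among Pablo, Petra, Kira, Bilal, Lorcan, Yolanda, Zubin, Lachlan, Jarrah, and Hamish: €165,000 each.

Celia: €550,000; Linnea: €550,000; Pablo: €165,000; Petra: €165,000; Kira: €165,000; Bilal: €165,000; Lorcan: €165,000; Yolanda: €165,000; Zubin: €165,000; Lachlan: €165,000; Jarrah: €165,000; Hamish: €165,000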